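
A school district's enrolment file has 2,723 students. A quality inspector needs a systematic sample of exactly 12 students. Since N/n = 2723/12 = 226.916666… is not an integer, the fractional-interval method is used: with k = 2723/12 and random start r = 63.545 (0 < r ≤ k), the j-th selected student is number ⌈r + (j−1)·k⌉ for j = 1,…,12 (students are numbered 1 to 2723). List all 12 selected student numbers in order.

j=1: r + 0k = 63.545 → ⌈·⌉ = 64
j=2: r + 1k = 290.461666… → ⌈·⌉ = 291
j=3: r + 2k = 517.378333… → ⌈·⌉ = 518
j=4: r + 3k = 744.295 → ⌈·⌉ = 745
j=5: r + 4k = 971.211666… → ⌈·⌉ = 972
j=6: r + 5k = 1198.128333… → ⌈·⌉ = 1199
j=7: r + 6k = 1425.045 → ⌈·⌉ = 1426
j=8: r + 7k = 1651.961666… → ⌈·⌉ = 1652
j=9: r + 8k = 1878.878333… → ⌈·⌉ = 1879
j=10: r + 9k = 2105.795 → ⌈·⌉ = 2106
j=11: r + 10k = 2332.711666… → ⌈·⌉ = 2333
j=12: r + 11k = 2559.628333… → ⌈·⌉ = 2560

64, 291, 518, 745, 972, 1199, 1426, 1652, 1879, 2106, 2333, 2560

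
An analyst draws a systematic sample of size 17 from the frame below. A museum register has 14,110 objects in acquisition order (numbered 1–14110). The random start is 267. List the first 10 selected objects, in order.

k = N/n = 14110/17 = 830
object 1: 267
object 2: 267 + 830 = 1097
object 3: 1097 + 830 = 1927
object 4: 1927 + 830 = 2757
object 5: 2757 + 830 = 3587
object 6: 3587 + 830 = 4417
object 7: 4417 + 830 = 5247
object 8: 5247 + 830 = 6077
object 9: 6077 + 830 = 6907
object 10: 6907 + 830 = 7737

267, 1097, 1927, 2757, 3587, 4417, 5247, 6077, 6907, 7737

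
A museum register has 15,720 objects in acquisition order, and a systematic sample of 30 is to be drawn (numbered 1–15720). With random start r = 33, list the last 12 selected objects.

k = N/n = 15720/30 = 524
19th selection = 33 + 18×524 = 9465
20th: 9465 + 524 = 9989
21st: 9989 + 524 = 10513
22nd: 10513 + 524 = 11037
23rd: 11037 + 524 = 11561
24th: 11561 + 524 = 12085
25th: 12085 + 524 = 12609
26th: 12609 + 524 = 13133
27th: 13133 + 524 = 13657
28th: 13657 + 524 = 14181
29th: 14181 + 524 = 14705
30th: 14705 + 524 = 15229

9465, 9989, 10513, 11037, 11561, 12085, 12609, 13133, 13657, 14181, 14705, 15229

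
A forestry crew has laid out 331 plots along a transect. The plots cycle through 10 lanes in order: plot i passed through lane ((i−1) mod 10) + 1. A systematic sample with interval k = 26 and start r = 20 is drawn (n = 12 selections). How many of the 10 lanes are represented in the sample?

Consecutive selections differ by k = 26, so their lane numbers differ by 26 mod 10 = 6.
gcd(26, 10) = 2, so the sample visits 10/2 = 5 distinct residues mod 10.
Start 20 is lane 10; the lanes hit are 2, 4, 6, 8, 10.

5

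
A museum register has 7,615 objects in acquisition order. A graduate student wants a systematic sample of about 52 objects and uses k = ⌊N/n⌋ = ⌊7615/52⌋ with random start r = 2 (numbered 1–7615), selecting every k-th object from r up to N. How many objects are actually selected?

53

k = ⌊7615/52⌋ = 146
Achieved size = ⌊(7615 − 2)/146⌋ + 1 = ⌊7613/146⌋ + 1 = 52 + 1 = 53
(last selection: 2 + 52×146 = 7594 ≤ 7615; next would be 7740 > 7615)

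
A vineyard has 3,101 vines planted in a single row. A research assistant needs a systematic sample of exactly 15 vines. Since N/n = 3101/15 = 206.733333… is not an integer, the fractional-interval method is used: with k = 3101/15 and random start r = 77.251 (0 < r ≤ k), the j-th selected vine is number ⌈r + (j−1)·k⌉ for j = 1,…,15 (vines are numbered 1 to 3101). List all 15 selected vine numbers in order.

78, 284, 491, 698, 905, 1111, 1318, 1525, 1732, 1938, 2145, 2352, 2559, 2765, 2972

j=1: r + 0k = 77.251 → ⌈·⌉ = 78
j=2: r + 1k = 283.984333… → ⌈·⌉ = 284
j=3: r + 2k = 490.717666… → ⌈·⌉ = 491
j=4: r + 3k = 697.451 → ⌈·⌉ = 698
j=5: r + 4k = 904.184333… → ⌈·⌉ = 905
j=6: r + 5k = 1110.917666… → ⌈·⌉ = 1111
j=7: r + 6k = 1317.651 → ⌈·⌉ = 1318
j=8: r + 7k = 1524.384333… → ⌈·⌉ = 1525
j=9: r + 8k = 1731.117666… → ⌈·⌉ = 1732
j=10: r + 9k = 1937.851 → ⌈·⌉ = 1938
j=11: r + 10k = 2144.584333… → ⌈·⌉ = 2145
j=12: r + 11k = 2351.317666… → ⌈·⌉ = 2352
j=13: r + 12k = 2558.051 → ⌈·⌉ = 2559
j=14: r + 13k = 2764.784333… → ⌈·⌉ = 2765
j=15: r + 14k = 2971.517666… → ⌈·⌉ = 2972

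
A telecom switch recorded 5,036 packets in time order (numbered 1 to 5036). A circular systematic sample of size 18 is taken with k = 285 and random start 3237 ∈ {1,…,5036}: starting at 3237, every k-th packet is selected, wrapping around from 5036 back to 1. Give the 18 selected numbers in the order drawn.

3237, 3522, 3807, 4092, 4377, 4662, 4947, 196, 481, 766, 1051, 1336, 1621, 1906, 2191, 2476, 2761, 3046

Selection 1: 3237
Selection 2: 3237 + 285 = 3522
Selection 3: 3522 + 285 = 3807
Selection 4: 3807 + 285 = 4092
Selection 5: 4092 + 285 = 4377
Selection 6: 4377 + 285 = 4662
Selection 7: 4662 + 285 = 4947
Selection 8: 4947 + 285 = 5232 → 5232 − 5036 = 196
Selection 9: 196 + 285 = 481
Selection 10: 481 + 285 = 766
Selection 11: 766 + 285 = 1051
Selection 12: 1051 + 285 = 1336
Selection 13: 1336 + 285 = 1621
Selection 14: 1621 + 285 = 1906
Selection 15: 1906 + 285 = 2191
Selection 16: 2191 + 285 = 2476
Selection 17: 2476 + 285 = 2761
Selection 18: 2761 + 285 = 3046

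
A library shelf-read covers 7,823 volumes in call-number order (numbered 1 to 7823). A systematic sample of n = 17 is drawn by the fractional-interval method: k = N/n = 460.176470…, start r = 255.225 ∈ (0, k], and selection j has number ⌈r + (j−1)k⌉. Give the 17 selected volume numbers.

j=1: r + 0k = 255.225 → ⌈·⌉ = 256
j=2: r + 1k = 715.401470… → ⌈·⌉ = 716
j=3: r + 2k = 1175.577941… → ⌈·⌉ = 1176
j=4: r + 3k = 1635.754411… → ⌈·⌉ = 1636
j=5: r + 4k = 2095.930882… → ⌈·⌉ = 2096
j=6: r + 5k = 2556.107352… → ⌈·⌉ = 2557
j=7: r + 6k = 3016.283823… → ⌈·⌉ = 3017
j=8: r + 7k = 3476.460294… → ⌈·⌉ = 3477
j=9: r + 8k = 3936.636764… → ⌈·⌉ = 3937
j=10: r + 9k = 4396.813235… → ⌈·⌉ = 4397
j=11: r + 10k = 4856.989705… → ⌈·⌉ = 4857
j=12: r + 11k = 5317.166176… → ⌈·⌉ = 5318
j=13: r + 12k = 5777.342647… → ⌈·⌉ = 5778
j=14: r + 13k = 6237.519117… → ⌈·⌉ = 6238
j=15: r + 14k = 6697.695588… → ⌈·⌉ = 6698
j=16: r + 15k = 7157.872058… → ⌈·⌉ = 7158
j=17: r + 16k = 7618.048529… → ⌈·⌉ = 7619

256, 716, 1176, 1636, 2096, 2557, 3017, 3477, 3937, 4397, 4857, 5318, 5778, 6238, 6698, 7158, 7619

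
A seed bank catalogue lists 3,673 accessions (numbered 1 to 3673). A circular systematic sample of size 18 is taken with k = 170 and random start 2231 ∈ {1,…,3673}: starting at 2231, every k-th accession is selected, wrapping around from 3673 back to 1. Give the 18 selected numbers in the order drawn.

2231, 2401, 2571, 2741, 2911, 3081, 3251, 3421, 3591, 88, 258, 428, 598, 768, 938, 1108, 1278, 1448

Selection 1: 2231
Selection 2: 2231 + 170 = 2401
Selection 3: 2401 + 170 = 2571
Selection 4: 2571 + 170 = 2741
Selection 5: 2741 + 170 = 2911
Selection 6: 2911 + 170 = 3081
Selection 7: 3081 + 170 = 3251
Selection 8: 3251 + 170 = 3421
Selection 9: 3421 + 170 = 3591
Selection 10: 3591 + 170 = 3761 → 3761 − 3673 = 88
Selection 11: 88 + 170 = 258
Selection 12: 258 + 170 = 428
Selection 13: 428 + 170 = 598
Selection 14: 598 + 170 = 768
Selection 15: 768 + 170 = 938
Selection 16: 938 + 170 = 1108
Selection 17: 1108 + 170 = 1278
Selection 18: 1278 + 170 = 1448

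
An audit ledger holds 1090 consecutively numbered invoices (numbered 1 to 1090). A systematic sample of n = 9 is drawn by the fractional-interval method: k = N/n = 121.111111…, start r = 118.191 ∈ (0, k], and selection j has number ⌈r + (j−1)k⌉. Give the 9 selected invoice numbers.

119, 240, 361, 482, 603, 724, 845, 966, 1088

j=1: r + 0k = 118.191 → ⌈·⌉ = 119
j=2: r + 1k = 239.302111… → ⌈·⌉ = 240
j=3: r + 2k = 360.413222… → ⌈·⌉ = 361
j=4: r + 3k = 481.524333… → ⌈·⌉ = 482
j=5: r + 4k = 602.635444… → ⌈·⌉ = 603
j=6: r + 5k = 723.746555… → ⌈·⌉ = 724
j=7: r + 6k = 844.857666… → ⌈·⌉ = 845
j=8: r + 7k = 965.968777… → ⌈·⌉ = 966
j=9: r + 8k = 1087.079888… → ⌈·⌉ = 1088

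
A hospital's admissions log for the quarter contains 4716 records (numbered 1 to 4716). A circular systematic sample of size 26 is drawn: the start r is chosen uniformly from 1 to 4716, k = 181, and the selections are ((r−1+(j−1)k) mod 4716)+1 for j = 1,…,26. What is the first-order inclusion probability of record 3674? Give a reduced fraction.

For each position j, as r ranges over 1…4716 the j-th selection hits every record exactly once, so record 3674 is selected for exactly 26 of the 4716 starts.
Inclusion probability = 26/4716 = 13/2358.

13/2358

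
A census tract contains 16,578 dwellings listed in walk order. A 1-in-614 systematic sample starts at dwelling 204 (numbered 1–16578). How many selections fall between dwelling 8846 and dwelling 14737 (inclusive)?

9

k = 614
First selection ≥ 8846: 204 + ⌈(8846−204)/614⌉·614 = 204 + 15×614 = 9414
Last selection ≤ 14737: 204 + ⌊(14737−204)/614⌋·614 = 204 + 23×614 = 14326
Count = 23 − 15 + 1 = 9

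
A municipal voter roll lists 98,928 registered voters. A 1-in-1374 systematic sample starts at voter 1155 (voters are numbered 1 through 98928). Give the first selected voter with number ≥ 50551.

50619

k = 1374
Steps past start: ⌈(50551 − 1155)/1374⌉ = ⌈49396/1374⌉ = 36
Selected voter: 1155 + 36×1374 = 50619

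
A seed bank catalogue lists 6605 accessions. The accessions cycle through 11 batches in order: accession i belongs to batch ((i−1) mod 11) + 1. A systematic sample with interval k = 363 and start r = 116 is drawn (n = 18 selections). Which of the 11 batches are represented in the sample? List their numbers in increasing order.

6

Consecutive selections differ by k = 363, so their batch numbers differ by 363 mod 11 = 0.
gcd(363, 11) = 11, so the sample visits 11/11 = 1 distinct residues mod 11.
Start 116 is batch 6; the batches hit are 6.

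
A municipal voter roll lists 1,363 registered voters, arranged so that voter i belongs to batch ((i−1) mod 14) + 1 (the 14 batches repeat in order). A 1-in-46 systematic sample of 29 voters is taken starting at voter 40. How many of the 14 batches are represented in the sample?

Consecutive selections differ by k = 46, so their batch numbers differ by 46 mod 14 = 4.
gcd(46, 14) = 2, so the sample visits 14/2 = 7 distinct residues mod 14.
Start 40 is batch 12; the batches hit are 2, 4, 6, 8, 10, 12, 14.

7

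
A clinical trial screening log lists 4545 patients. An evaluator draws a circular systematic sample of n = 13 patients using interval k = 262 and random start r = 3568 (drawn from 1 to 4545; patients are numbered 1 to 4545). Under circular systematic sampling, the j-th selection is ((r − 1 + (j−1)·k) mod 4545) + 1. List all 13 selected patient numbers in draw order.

Selection 1: 3568
Selection 2: 3568 + 262 = 3830
Selection 3: 3830 + 262 = 4092
Selection 4: 4092 + 262 = 4354
Selection 5: 4354 + 262 = 4616 → 4616 − 4545 = 71
Selection 6: 71 + 262 = 333
Selection 7: 333 + 262 = 595
Selection 8: 595 + 262 = 857
Selection 9: 857 + 262 = 1119
Selection 10: 1119 + 262 = 1381
Selection 11: 1381 + 262 = 1643
Selection 12: 1643 + 262 = 1905
Selection 13: 1905 + 262 = 2167

3568, 3830, 4092, 4354, 71, 333, 595, 857, 1119, 1381, 1643, 1905, 2167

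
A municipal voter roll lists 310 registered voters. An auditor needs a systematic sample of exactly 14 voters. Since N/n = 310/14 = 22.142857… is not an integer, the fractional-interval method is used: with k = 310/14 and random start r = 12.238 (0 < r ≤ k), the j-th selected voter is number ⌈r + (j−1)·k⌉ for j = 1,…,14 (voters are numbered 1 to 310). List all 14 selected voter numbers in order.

j=1: r + 0k = 12.238 → ⌈·⌉ = 13
j=2: r + 1k = 34.380857… → ⌈·⌉ = 35
j=3: r + 2k = 56.523714… → ⌈·⌉ = 57
j=4: r + 3k = 78.666571… → ⌈·⌉ = 79
j=5: r + 4k = 100.809428… → ⌈·⌉ = 101
j=6: r + 5k = 122.952285… → ⌈·⌉ = 123
j=7: r + 6k = 145.095142… → ⌈·⌉ = 146
j=8: r + 7k = 167.238 → ⌈·⌉ = 168
j=9: r + 8k = 189.380857… → ⌈·⌉ = 190
j=10: r + 9k = 211.523714… → ⌈·⌉ = 212
j=11: r + 10k = 233.666571… → ⌈·⌉ = 234
j=12: r + 11k = 255.809428… → ⌈·⌉ = 256
j=13: r + 12k = 277.952285… → ⌈·⌉ = 278
j=14: r + 13k = 300.095142… → ⌈·⌉ = 301

13, 35, 57, 79, 101, 123, 146, 168, 190, 212, 234, 256, 278, 301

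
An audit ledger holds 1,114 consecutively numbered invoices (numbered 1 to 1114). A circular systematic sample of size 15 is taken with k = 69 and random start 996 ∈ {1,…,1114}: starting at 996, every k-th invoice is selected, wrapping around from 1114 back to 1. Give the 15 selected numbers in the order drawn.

996, 1065, 20, 89, 158, 227, 296, 365, 434, 503, 572, 641, 710, 779, 848

Selection 1: 996
Selection 2: 996 + 69 = 1065
Selection 3: 1065 + 69 = 1134 → 1134 − 1114 = 20
Selection 4: 20 + 69 = 89
Selection 5: 89 + 69 = 158
Selection 6: 158 + 69 = 227
Selection 7: 227 + 69 = 296
Selection 8: 296 + 69 = 365
Selection 9: 365 + 69 = 434
Selection 10: 434 + 69 = 503
Selection 11: 503 + 69 = 572
Selection 12: 572 + 69 = 641
Selection 13: 641 + 69 = 710
Selection 14: 710 + 69 = 779
Selection 15: 779 + 69 = 848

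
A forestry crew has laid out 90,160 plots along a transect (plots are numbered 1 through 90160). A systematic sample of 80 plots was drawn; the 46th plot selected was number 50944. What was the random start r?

k = 90160/80 = 1127
r = 50944 − (46−1)×1127 = 50944 − 50715 = 229

229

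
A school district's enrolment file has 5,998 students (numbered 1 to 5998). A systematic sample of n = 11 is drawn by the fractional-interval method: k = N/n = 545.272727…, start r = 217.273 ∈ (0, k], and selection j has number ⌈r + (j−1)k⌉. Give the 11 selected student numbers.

218, 763, 1308, 1854, 2399, 2944, 3489, 4035, 4580, 5125, 5671

j=1: r + 0k = 217.273 → ⌈·⌉ = 218
j=2: r + 1k = 762.545727… → ⌈·⌉ = 763
j=3: r + 2k = 1307.818454… → ⌈·⌉ = 1308
j=4: r + 3k = 1853.091181… → ⌈·⌉ = 1854
j=5: r + 4k = 2398.363909… → ⌈·⌉ = 2399
j=6: r + 5k = 2943.636636… → ⌈·⌉ = 2944
j=7: r + 6k = 3488.909363… → ⌈·⌉ = 3489
j=8: r + 7k = 4034.182090… → ⌈·⌉ = 4035
j=9: r + 8k = 4579.454818… → ⌈·⌉ = 4580
j=10: r + 9k = 5124.727545… → ⌈·⌉ = 5125
j=11: r + 10k = 5670.000272… → ⌈·⌉ = 5671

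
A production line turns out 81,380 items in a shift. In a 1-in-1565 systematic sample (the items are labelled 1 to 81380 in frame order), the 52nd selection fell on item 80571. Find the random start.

k = 1565
r = 80571 − (52−1)×1565 = 80571 − 79815 = 756

756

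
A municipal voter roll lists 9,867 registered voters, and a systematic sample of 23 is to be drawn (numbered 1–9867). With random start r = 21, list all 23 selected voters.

21, 450, 879, 1308, 1737, 2166, 2595, 3024, 3453, 3882, 4311, 4740, 5169, 5598, 6027, 6456, 6885, 7314, 7743, 8172, 8601, 9030, 9459

k = N/n = 9867/23 = 429
voter 1: 21
voter 2: 21 + 429 = 450
voter 3: 450 + 429 = 879
voter 4: 879 + 429 = 1308
voter 5: 1308 + 429 = 1737
voter 6: 1737 + 429 = 2166
voter 7: 2166 + 429 = 2595
voter 8: 2595 + 429 = 3024
voter 9: 3024 + 429 = 3453
voter 10: 3453 + 429 = 3882
voter 11: 3882 + 429 = 4311
voter 12: 4311 + 429 = 4740
voter 13: 4740 + 429 = 5169
voter 14: 5169 + 429 = 5598
voter 15: 5598 + 429 = 6027
voter 16: 6027 + 429 = 6456
voter 17: 6456 + 429 = 6885
voter 18: 6885 + 429 = 7314
voter 19: 7314 + 429 = 7743
voter 20: 7743 + 429 = 8172
voter 21: 8172 + 429 = 8601
voter 22: 8601 + 429 = 9030
voter 23: 9030 + 429 = 9459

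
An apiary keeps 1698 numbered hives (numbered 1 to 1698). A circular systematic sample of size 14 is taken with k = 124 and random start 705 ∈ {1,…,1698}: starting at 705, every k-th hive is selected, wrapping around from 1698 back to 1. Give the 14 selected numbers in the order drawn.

Selection 1: 705
Selection 2: 705 + 124 = 829
Selection 3: 829 + 124 = 953
Selection 4: 953 + 124 = 1077
Selection 5: 1077 + 124 = 1201
Selection 6: 1201 + 124 = 1325
Selection 7: 1325 + 124 = 1449
Selection 8: 1449 + 124 = 1573
Selection 9: 1573 + 124 = 1697
Selection 10: 1697 + 124 = 1821 → 1821 − 1698 = 123
Selection 11: 123 + 124 = 247
Selection 12: 247 + 124 = 371
Selection 13: 371 + 124 = 495
Selection 14: 495 + 124 = 619

705, 829, 953, 1077, 1201, 1325, 1449, 1573, 1697, 123, 247, 371, 495, 619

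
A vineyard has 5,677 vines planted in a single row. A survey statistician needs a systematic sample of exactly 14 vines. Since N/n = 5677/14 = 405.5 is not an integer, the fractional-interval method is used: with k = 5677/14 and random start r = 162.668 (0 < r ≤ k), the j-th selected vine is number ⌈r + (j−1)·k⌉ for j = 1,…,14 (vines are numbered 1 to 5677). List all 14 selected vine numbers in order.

163, 569, 974, 1380, 1785, 2191, 2596, 3002, 3407, 3813, 4218, 4624, 5029, 5435

j=1: r + 0k = 162.668 → ⌈·⌉ = 163
j=2: r + 1k = 568.168 → ⌈·⌉ = 569
j=3: r + 2k = 973.668 → ⌈·⌉ = 974
j=4: r + 3k = 1379.168 → ⌈·⌉ = 1380
j=5: r + 4k = 1784.668 → ⌈·⌉ = 1785
j=6: r + 5k = 2190.168 → ⌈·⌉ = 2191
j=7: r + 6k = 2595.668 → ⌈·⌉ = 2596
j=8: r + 7k = 3001.168 → ⌈·⌉ = 3002
j=9: r + 8k = 3406.668 → ⌈·⌉ = 3407
j=10: r + 9k = 3812.168 → ⌈·⌉ = 3813
j=11: r + 10k = 4217.668 → ⌈·⌉ = 4218
j=12: r + 11k = 4623.168 → ⌈·⌉ = 4624
j=13: r + 12k = 5028.668 → ⌈·⌉ = 5029
j=14: r + 13k = 5434.168 → ⌈·⌉ = 5435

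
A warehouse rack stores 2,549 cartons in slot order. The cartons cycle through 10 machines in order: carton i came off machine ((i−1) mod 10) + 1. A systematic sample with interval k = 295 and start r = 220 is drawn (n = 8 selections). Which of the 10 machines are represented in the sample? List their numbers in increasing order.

Consecutive selections differ by k = 295, so their machine numbers differ by 295 mod 10 = 5.
gcd(295, 10) = 5, so the sample visits 10/5 = 2 distinct residues mod 10.
Start 220 is machine 10; the machines hit are 5, 10.

5, 10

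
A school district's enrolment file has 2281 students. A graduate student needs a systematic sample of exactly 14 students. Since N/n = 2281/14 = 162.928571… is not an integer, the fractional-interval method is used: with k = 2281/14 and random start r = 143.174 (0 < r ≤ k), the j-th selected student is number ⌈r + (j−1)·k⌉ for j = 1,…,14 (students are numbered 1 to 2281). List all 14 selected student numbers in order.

144, 307, 470, 632, 795, 958, 1121, 1284, 1447, 1610, 1773, 1936, 2099, 2262

j=1: r + 0k = 143.174 → ⌈·⌉ = 144
j=2: r + 1k = 306.102571… → ⌈·⌉ = 307
j=3: r + 2k = 469.031142… → ⌈·⌉ = 470
j=4: r + 3k = 631.959714… → ⌈·⌉ = 632
j=5: r + 4k = 794.888285… → ⌈·⌉ = 795
j=6: r + 5k = 957.816857… → ⌈·⌉ = 958
j=7: r + 6k = 1120.745428… → ⌈·⌉ = 1121
j=8: r + 7k = 1283.674 → ⌈·⌉ = 1284
j=9: r + 8k = 1446.602571… → ⌈·⌉ = 1447
j=10: r + 9k = 1609.531142… → ⌈·⌉ = 1610
j=11: r + 10k = 1772.459714… → ⌈·⌉ = 1773
j=12: r + 11k = 1935.388285… → ⌈·⌉ = 1936
j=13: r + 12k = 2098.316857… → ⌈·⌉ = 2099
j=14: r + 13k = 2261.245428… → ⌈·⌉ = 2262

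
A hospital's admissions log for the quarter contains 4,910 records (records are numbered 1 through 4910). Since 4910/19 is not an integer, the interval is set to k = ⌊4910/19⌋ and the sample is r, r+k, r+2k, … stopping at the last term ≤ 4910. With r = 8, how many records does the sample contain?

20

k = ⌊4910/19⌋ = 258
Achieved size = ⌊(4910 − 8)/258⌋ + 1 = ⌊4902/258⌋ + 1 = 19 + 1 = 20
(last selection: 8 + 19×258 = 4910 ≤ 4910; next would be 5168 > 4910)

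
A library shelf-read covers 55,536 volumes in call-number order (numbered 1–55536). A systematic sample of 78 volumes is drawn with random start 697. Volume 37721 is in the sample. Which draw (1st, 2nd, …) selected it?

k = 55536/78 = 712
position = (37721 − 697)/712 + 1 = 37024/712 + 1 = 52 + 1 = 53

53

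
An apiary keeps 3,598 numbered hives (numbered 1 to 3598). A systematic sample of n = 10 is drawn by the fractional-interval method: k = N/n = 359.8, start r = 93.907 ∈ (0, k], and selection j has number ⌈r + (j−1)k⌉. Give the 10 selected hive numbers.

94, 454, 814, 1174, 1534, 1893, 2253, 2613, 2973, 3333

j=1: r + 0k = 93.907 → ⌈·⌉ = 94
j=2: r + 1k = 453.707 → ⌈·⌉ = 454
j=3: r + 2k = 813.507 → ⌈·⌉ = 814
j=4: r + 3k = 1173.307 → ⌈·⌉ = 1174
j=5: r + 4k = 1533.107 → ⌈·⌉ = 1534
j=6: r + 5k = 1892.907 → ⌈·⌉ = 1893
j=7: r + 6k = 2252.707 → ⌈·⌉ = 2253
j=8: r + 7k = 2612.507 → ⌈·⌉ = 2613
j=9: r + 8k = 2972.307 → ⌈·⌉ = 2973
j=10: r + 9k = 3332.107 → ⌈·⌉ = 3333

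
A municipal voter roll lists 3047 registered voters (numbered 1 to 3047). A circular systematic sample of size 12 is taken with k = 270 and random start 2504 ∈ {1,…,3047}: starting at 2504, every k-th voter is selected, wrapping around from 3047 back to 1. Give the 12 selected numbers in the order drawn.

2504, 2774, 3044, 267, 537, 807, 1077, 1347, 1617, 1887, 2157, 2427

Selection 1: 2504
Selection 2: 2504 + 270 = 2774
Selection 3: 2774 + 270 = 3044
Selection 4: 3044 + 270 = 3314 → 3314 − 3047 = 267
Selection 5: 267 + 270 = 537
Selection 6: 537 + 270 = 807
Selection 7: 807 + 270 = 1077
Selection 8: 1077 + 270 = 1347
Selection 9: 1347 + 270 = 1617
Selection 10: 1617 + 270 = 1887
Selection 11: 1887 + 270 = 2157
Selection 12: 2157 + 270 = 2427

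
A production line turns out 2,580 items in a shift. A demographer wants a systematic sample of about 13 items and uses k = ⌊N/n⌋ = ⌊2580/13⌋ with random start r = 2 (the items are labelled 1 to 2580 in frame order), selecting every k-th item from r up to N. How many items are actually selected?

14

k = ⌊2580/13⌋ = 198
Achieved size = ⌊(2580 − 2)/198⌋ + 1 = ⌊2578/198⌋ + 1 = 13 + 1 = 14
(last selection: 2 + 13×198 = 2576 ≤ 2580; next would be 2774 > 2580)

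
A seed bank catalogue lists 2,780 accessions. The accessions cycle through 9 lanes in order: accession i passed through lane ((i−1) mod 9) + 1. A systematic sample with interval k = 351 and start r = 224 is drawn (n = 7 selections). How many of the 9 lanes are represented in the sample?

1

Consecutive selections differ by k = 351, so their lane numbers differ by 351 mod 9 = 0.
gcd(351, 9) = 9, so the sample visits 9/9 = 1 distinct residues mod 9.
Start 224 is lane 8; the lanes hit are 8.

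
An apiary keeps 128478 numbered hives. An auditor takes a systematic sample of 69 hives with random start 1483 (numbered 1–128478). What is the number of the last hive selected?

128099

k = 128478/69 = 1862
69th selection = r + (69−1)·k = 1483 + 68×1862 = 1483 + 126616 = 128099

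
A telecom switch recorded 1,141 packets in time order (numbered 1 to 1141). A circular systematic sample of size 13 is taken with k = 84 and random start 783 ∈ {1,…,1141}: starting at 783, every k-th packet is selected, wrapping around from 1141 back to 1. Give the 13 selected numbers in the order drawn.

783, 867, 951, 1035, 1119, 62, 146, 230, 314, 398, 482, 566, 650

Selection 1: 783
Selection 2: 783 + 84 = 867
Selection 3: 867 + 84 = 951
Selection 4: 951 + 84 = 1035
Selection 5: 1035 + 84 = 1119
Selection 6: 1119 + 84 = 1203 → 1203 − 1141 = 62
Selection 7: 62 + 84 = 146
Selection 8: 146 + 84 = 230
Selection 9: 230 + 84 = 314
Selection 10: 314 + 84 = 398
Selection 11: 398 + 84 = 482
Selection 12: 482 + 84 = 566
Selection 13: 566 + 84 = 650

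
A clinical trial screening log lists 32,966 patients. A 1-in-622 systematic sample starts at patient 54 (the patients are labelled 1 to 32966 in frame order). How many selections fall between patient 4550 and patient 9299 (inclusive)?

k = 622
First selection ≥ 4550: 54 + ⌈(4550−54)/622⌉·622 = 54 + 8×622 = 5030
Last selection ≤ 9299: 54 + ⌊(9299−54)/622⌋·622 = 54 + 14×622 = 8762
Count = 14 − 8 + 1 = 7

7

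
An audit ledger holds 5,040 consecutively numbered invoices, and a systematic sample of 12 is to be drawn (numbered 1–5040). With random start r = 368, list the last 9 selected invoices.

1628, 2048, 2468, 2888, 3308, 3728, 4148, 4568, 4988

k = N/n = 5040/12 = 420
4th selection = 368 + 3×420 = 1628
5th: 1628 + 420 = 2048
6th: 2048 + 420 = 2468
7th: 2468 + 420 = 2888
8th: 2888 + 420 = 3308
9th: 3308 + 420 = 3728
10th: 3728 + 420 = 4148
11th: 4148 + 420 = 4568
12th: 4568 + 420 = 4988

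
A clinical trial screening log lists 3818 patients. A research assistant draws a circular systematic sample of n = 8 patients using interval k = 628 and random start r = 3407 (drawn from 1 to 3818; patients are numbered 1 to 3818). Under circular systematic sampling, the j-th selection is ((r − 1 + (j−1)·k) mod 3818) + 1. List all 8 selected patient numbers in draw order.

3407, 217, 845, 1473, 2101, 2729, 3357, 167

Selection 1: 3407
Selection 2: 3407 + 628 = 4035 → 4035 − 3818 = 217
Selection 3: 217 + 628 = 845
Selection 4: 845 + 628 = 1473
Selection 5: 1473 + 628 = 2101
Selection 6: 2101 + 628 = 2729
Selection 7: 2729 + 628 = 3357
Selection 8: 3357 + 628 = 3985 → 3985 − 3818 = 167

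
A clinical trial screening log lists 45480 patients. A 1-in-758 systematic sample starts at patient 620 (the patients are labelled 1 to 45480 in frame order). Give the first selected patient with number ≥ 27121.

27150

k = 758
Steps past start: ⌈(27121 − 620)/758⌉ = ⌈26501/758⌉ = 35
Selected patient: 620 + 35×758 = 27150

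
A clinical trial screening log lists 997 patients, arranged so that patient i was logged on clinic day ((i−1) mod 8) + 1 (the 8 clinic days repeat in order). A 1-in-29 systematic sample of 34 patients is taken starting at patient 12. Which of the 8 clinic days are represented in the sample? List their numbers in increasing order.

1, 2, 3, 4, 5, 6, 7, 8

Consecutive selections differ by k = 29, so their clinic day numbers differ by 29 mod 8 = 5.
gcd(29, 8) = 1, so the sample visits 8/1 = 8 distinct residues mod 8.
Start 12 is clinic day 4; the clinic days hit are 1, 2, 3, 4, 5, 6, 7, 8.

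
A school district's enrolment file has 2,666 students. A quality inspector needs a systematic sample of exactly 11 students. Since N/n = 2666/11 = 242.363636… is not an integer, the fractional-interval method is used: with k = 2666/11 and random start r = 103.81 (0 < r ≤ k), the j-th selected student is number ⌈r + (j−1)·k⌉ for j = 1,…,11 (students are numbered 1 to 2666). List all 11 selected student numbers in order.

j=1: r + 0k = 103.81 → ⌈·⌉ = 104
j=2: r + 1k = 346.173636… → ⌈·⌉ = 347
j=3: r + 2k = 588.537272… → ⌈·⌉ = 589
j=4: r + 3k = 830.900909… → ⌈·⌉ = 831
j=5: r + 4k = 1073.264545… → ⌈·⌉ = 1074
j=6: r + 5k = 1315.628181… → ⌈·⌉ = 1316
j=7: r + 6k = 1557.991818… → ⌈·⌉ = 1558
j=8: r + 7k = 1800.355454… → ⌈·⌉ = 1801
j=9: r + 8k = 2042.719090… → ⌈·⌉ = 2043
j=10: r + 9k = 2285.082727… → ⌈·⌉ = 2286
j=11: r + 10k = 2527.446363… → ⌈·⌉ = 2528

104, 347, 589, 831, 1074, 1316, 1558, 1801, 2043, 2286, 2528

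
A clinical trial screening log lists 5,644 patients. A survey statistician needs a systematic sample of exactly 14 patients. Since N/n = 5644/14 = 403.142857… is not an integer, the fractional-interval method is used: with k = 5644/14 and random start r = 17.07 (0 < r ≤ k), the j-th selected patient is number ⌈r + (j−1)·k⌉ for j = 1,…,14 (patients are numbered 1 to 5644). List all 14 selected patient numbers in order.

j=1: r + 0k = 17.07 → ⌈·⌉ = 18
j=2: r + 1k = 420.212857… → ⌈·⌉ = 421
j=3: r + 2k = 823.355714… → ⌈·⌉ = 824
j=4: r + 3k = 1226.498571… → ⌈·⌉ = 1227
j=5: r + 4k = 1629.641428… → ⌈·⌉ = 1630
j=6: r + 5k = 2032.784285… → ⌈·⌉ = 2033
j=7: r + 6k = 2435.927142… → ⌈·⌉ = 2436
j=8: r + 7k = 2839.07 → ⌈·⌉ = 2840
j=9: r + 8k = 3242.212857… → ⌈·⌉ = 3243
j=10: r + 9k = 3645.355714… → ⌈·⌉ = 3646
j=11: r + 10k = 4048.498571… → ⌈·⌉ = 4049
j=12: r + 11k = 4451.641428… → ⌈·⌉ = 4452
j=13: r + 12k = 4854.784285… → ⌈·⌉ = 4855
j=14: r + 13k = 5257.927142… → ⌈·⌉ = 5258

18, 421, 824, 1227, 1630, 2033, 2436, 2840, 3243, 3646, 4049, 4452, 4855, 5258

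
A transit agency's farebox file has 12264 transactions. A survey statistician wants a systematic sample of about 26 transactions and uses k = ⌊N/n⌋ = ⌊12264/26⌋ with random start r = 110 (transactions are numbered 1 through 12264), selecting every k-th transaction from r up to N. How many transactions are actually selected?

k = ⌊12264/26⌋ = 471
Achieved size = ⌊(12264 − 110)/471⌋ + 1 = ⌊12154/471⌋ + 1 = 25 + 1 = 26
(last selection: 110 + 25×471 = 11885 ≤ 12264; next would be 12356 > 12264)

26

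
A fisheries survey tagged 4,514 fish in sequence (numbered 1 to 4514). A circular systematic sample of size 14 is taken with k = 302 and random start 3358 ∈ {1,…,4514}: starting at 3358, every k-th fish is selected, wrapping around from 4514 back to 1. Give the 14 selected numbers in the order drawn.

3358, 3660, 3962, 4264, 52, 354, 656, 958, 1260, 1562, 1864, 2166, 2468, 2770

Selection 1: 3358
Selection 2: 3358 + 302 = 3660
Selection 3: 3660 + 302 = 3962
Selection 4: 3962 + 302 = 4264
Selection 5: 4264 + 302 = 4566 → 4566 − 4514 = 52
Selection 6: 52 + 302 = 354
Selection 7: 354 + 302 = 656
Selection 8: 656 + 302 = 958
Selection 9: 958 + 302 = 1260
Selection 10: 1260 + 302 = 1562
Selection 11: 1562 + 302 = 1864
Selection 12: 1864 + 302 = 2166
Selection 13: 2166 + 302 = 2468
Selection 14: 2468 + 302 = 2770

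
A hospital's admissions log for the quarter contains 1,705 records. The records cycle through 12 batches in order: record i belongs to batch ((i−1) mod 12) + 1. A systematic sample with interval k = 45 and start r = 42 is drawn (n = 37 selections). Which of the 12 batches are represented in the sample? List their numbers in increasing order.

3, 6, 9, 12

Consecutive selections differ by k = 45, so their batch numbers differ by 45 mod 12 = 9.
gcd(45, 12) = 3, so the sample visits 12/3 = 4 distinct residues mod 12.
Start 42 is batch 6; the batches hit are 3, 6, 9, 12.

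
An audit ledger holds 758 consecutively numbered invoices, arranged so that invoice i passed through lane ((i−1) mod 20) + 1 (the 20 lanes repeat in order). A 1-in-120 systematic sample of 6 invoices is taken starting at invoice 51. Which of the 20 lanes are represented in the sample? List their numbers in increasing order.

11

Consecutive selections differ by k = 120, so their lane numbers differ by 120 mod 20 = 0.
gcd(120, 20) = 20, so the sample visits 20/20 = 1 distinct residues mod 20.
Start 51 is lane 11; the lanes hit are 11.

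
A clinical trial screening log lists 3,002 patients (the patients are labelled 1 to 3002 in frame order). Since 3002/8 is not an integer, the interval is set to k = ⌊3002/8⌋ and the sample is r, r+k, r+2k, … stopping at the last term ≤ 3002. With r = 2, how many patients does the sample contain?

9

k = ⌊3002/8⌋ = 375
Achieved size = ⌊(3002 − 2)/375⌋ + 1 = ⌊3000/375⌋ + 1 = 8 + 1 = 9
(last selection: 2 + 8×375 = 3002 ≤ 3002; next would be 3377 > 3002)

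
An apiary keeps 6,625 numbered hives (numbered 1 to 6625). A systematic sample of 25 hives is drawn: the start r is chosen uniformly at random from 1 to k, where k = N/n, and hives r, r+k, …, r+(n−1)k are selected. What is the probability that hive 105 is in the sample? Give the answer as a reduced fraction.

k = 6625/25 = 265.
Hive 105 is selected iff r ≡ 105 (mod 265); exactly one such r in {1,…,265}.
Inclusion probability = 1/265.

1/265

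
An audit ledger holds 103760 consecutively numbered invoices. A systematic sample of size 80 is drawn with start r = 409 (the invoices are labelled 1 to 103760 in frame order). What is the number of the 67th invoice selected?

k = 103760/80 = 1297
67th selection = r + (67−1)·k = 409 + 66×1297 = 409 + 85602 = 86011

86011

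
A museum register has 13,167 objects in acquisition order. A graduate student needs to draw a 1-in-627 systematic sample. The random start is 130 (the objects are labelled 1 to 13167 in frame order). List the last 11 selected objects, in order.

6400, 7027, 7654, 8281, 8908, 9535, 10162, 10789, 11416, 12043, 12670

11th selection = 130 + 10×627 = 6400
12th: 6400 + 627 = 7027
13th: 7027 + 627 = 7654
14th: 7654 + 627 = 8281
15th: 8281 + 627 = 8908
16th: 8908 + 627 = 9535
17th: 9535 + 627 = 10162
18th: 10162 + 627 = 10789
19th: 10789 + 627 = 11416
20th: 11416 + 627 = 12043
21st: 12043 + 627 = 12670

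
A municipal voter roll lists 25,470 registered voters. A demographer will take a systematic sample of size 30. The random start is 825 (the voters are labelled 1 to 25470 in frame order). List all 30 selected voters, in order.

825, 1674, 2523, 3372, 4221, 5070, 5919, 6768, 7617, 8466, 9315, 10164, 11013, 11862, 12711, 13560, 14409, 15258, 16107, 16956, 17805, 18654, 19503, 20352, 21201, 22050, 22899, 23748, 24597, 25446

k = N/n = 25470/30 = 849
voter 1: 825
voter 2: 825 + 849 = 1674
voter 3: 1674 + 849 = 2523
voter 4: 2523 + 849 = 3372
voter 5: 3372 + 849 = 4221
voter 6: 4221 + 849 = 5070
voter 7: 5070 + 849 = 5919
voter 8: 5919 + 849 = 6768
voter 9: 6768 + 849 = 7617
voter 10: 7617 + 849 = 8466
voter 11: 8466 + 849 = 9315
voter 12: 9315 + 849 = 10164
voter 13: 10164 + 849 = 11013
voter 14: 11013 + 849 = 11862
voter 15: 11862 + 849 = 12711
voter 16: 12711 + 849 = 13560
voter 17: 13560 + 849 = 14409
voter 18: 14409 + 849 = 15258
voter 19: 15258 + 849 = 16107
voter 20: 16107 + 849 = 16956
voter 21: 16956 + 849 = 17805
voter 22: 17805 + 849 = 18654
voter 23: 18654 + 849 = 19503
voter 24: 19503 + 849 = 20352
voter 25: 20352 + 849 = 21201
voter 26: 21201 + 849 = 22050
voter 27: 22050 + 849 = 22899
voter 28: 22899 + 849 = 23748
voter 29: 23748 + 849 = 24597
voter 30: 24597 + 849 = 25446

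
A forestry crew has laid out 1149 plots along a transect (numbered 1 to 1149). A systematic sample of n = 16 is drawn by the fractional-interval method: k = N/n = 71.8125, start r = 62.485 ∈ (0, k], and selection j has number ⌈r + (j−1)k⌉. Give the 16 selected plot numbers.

j=1: r + 0k = 62.485 → ⌈·⌉ = 63
j=2: r + 1k = 134.2975 → ⌈·⌉ = 135
j=3: r + 2k = 206.11 → ⌈·⌉ = 207
j=4: r + 3k = 277.9225 → ⌈·⌉ = 278
j=5: r + 4k = 349.735 → ⌈·⌉ = 350
j=6: r + 5k = 421.5475 → ⌈·⌉ = 422
j=7: r + 6k = 493.36 → ⌈·⌉ = 494
j=8: r + 7k = 565.1725 → ⌈·⌉ = 566
j=9: r + 8k = 636.985 → ⌈·⌉ = 637
j=10: r + 9k = 708.7975 → ⌈·⌉ = 709
j=11: r + 10k = 780.61 → ⌈·⌉ = 781
j=12: r + 11k = 852.4225 → ⌈·⌉ = 853
j=13: r + 12k = 924.235 → ⌈·⌉ = 925
j=14: r + 13k = 996.0475 → ⌈·⌉ = 997
j=15: r + 14k = 1067.86 → ⌈·⌉ = 1068
j=16: r + 15k = 1139.6725 → ⌈·⌉ = 1140

63, 135, 207, 278, 350, 422, 494, 566, 637, 709, 781, 853, 925, 997, 1068, 1140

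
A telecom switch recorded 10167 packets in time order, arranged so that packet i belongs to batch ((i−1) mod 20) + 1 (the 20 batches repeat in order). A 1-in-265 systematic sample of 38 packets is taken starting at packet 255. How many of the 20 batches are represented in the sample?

4

Consecutive selections differ by k = 265, so their batch numbers differ by 265 mod 20 = 5.
gcd(265, 20) = 5, so the sample visits 20/5 = 4 distinct residues mod 20.
Start 255 is batch 15; the batches hit are 5, 10, 15, 20.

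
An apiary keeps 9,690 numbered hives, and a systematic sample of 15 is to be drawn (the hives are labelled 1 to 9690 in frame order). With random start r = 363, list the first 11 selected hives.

k = N/n = 9690/15 = 646
hive 1: 363
hive 2: 363 + 646 = 1009
hive 3: 1009 + 646 = 1655
hive 4: 1655 + 646 = 2301
hive 5: 2301 + 646 = 2947
hive 6: 2947 + 646 = 3593
hive 7: 3593 + 646 = 4239
hive 8: 4239 + 646 = 4885
hive 9: 4885 + 646 = 5531
hive 10: 5531 + 646 = 6177
hive 11: 6177 + 646 = 6823

363, 1009, 1655, 2301, 2947, 3593, 4239, 4885, 5531, 6177, 6823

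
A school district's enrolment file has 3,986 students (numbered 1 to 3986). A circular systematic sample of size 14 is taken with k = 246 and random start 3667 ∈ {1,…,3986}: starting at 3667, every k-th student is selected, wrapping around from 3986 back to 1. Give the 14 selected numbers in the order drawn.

3667, 3913, 173, 419, 665, 911, 1157, 1403, 1649, 1895, 2141, 2387, 2633, 2879

Selection 1: 3667
Selection 2: 3667 + 246 = 3913
Selection 3: 3913 + 246 = 4159 → 4159 − 3986 = 173
Selection 4: 173 + 246 = 419
Selection 5: 419 + 246 = 665
Selection 6: 665 + 246 = 911
Selection 7: 911 + 246 = 1157
Selection 8: 1157 + 246 = 1403
Selection 9: 1403 + 246 = 1649
Selection 10: 1649 + 246 = 1895
Selection 11: 1895 + 246 = 2141
Selection 12: 2141 + 246 = 2387
Selection 13: 2387 + 246 = 2633
Selection 14: 2633 + 246 = 2879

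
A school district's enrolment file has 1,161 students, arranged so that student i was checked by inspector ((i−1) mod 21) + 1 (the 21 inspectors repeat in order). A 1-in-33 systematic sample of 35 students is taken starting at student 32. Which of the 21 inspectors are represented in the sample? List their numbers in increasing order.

Consecutive selections differ by k = 33, so their inspector numbers differ by 33 mod 21 = 12.
gcd(33, 21) = 3, so the sample visits 21/3 = 7 distinct residues mod 21.
Start 32 is inspector 11; the inspectors hit are 2, 5, 8, 11, 14, 17, 20.

2, 5, 8, 11, 14, 17, 20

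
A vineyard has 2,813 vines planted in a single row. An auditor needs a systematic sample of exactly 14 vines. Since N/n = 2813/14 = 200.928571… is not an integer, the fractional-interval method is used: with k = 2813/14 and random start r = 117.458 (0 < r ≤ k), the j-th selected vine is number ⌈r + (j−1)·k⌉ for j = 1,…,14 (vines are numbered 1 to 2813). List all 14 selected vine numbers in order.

118, 319, 520, 721, 922, 1123, 1324, 1524, 1725, 1926, 2127, 2328, 2529, 2730

j=1: r + 0k = 117.458 → ⌈·⌉ = 118
j=2: r + 1k = 318.386571… → ⌈·⌉ = 319
j=3: r + 2k = 519.315142… → ⌈·⌉ = 520
j=4: r + 3k = 720.243714… → ⌈·⌉ = 721
j=5: r + 4k = 921.172285… → ⌈·⌉ = 922
j=6: r + 5k = 1122.100857… → ⌈·⌉ = 1123
j=7: r + 6k = 1323.029428… → ⌈·⌉ = 1324
j=8: r + 7k = 1523.958 → ⌈·⌉ = 1524
j=9: r + 8k = 1724.886571… → ⌈·⌉ = 1725
j=10: r + 9k = 1925.815142… → ⌈·⌉ = 1926
j=11: r + 10k = 2126.743714… → ⌈·⌉ = 2127
j=12: r + 11k = 2327.672285… → ⌈·⌉ = 2328
j=13: r + 12k = 2528.600857… → ⌈·⌉ = 2529
j=14: r + 13k = 2729.529428… → ⌈·⌉ = 2730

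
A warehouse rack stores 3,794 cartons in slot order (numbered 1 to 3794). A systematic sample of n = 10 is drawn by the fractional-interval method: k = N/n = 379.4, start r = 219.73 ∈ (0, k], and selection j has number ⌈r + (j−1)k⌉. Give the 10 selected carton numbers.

220, 600, 979, 1358, 1738, 2117, 2497, 2876, 3255, 3635

j=1: r + 0k = 219.73 → ⌈·⌉ = 220
j=2: r + 1k = 599.13 → ⌈·⌉ = 600
j=3: r + 2k = 978.53 → ⌈·⌉ = 979
j=4: r + 3k = 1357.93 → ⌈·⌉ = 1358
j=5: r + 4k = 1737.33 → ⌈·⌉ = 1738
j=6: r + 5k = 2116.73 → ⌈·⌉ = 2117
j=7: r + 6k = 2496.13 → ⌈·⌉ = 2497
j=8: r + 7k = 2875.53 → ⌈·⌉ = 2876
j=9: r + 8k = 3254.93 → ⌈·⌉ = 3255
j=10: r + 9k = 3634.33 → ⌈·⌉ = 3635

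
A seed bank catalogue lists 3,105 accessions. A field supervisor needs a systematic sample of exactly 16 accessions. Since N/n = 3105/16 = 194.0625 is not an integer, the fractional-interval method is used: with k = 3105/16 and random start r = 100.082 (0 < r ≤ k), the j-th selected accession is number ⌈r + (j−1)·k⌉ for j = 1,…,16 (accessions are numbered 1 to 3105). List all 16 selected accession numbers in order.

j=1: r + 0k = 100.082 → ⌈·⌉ = 101
j=2: r + 1k = 294.1445 → ⌈·⌉ = 295
j=3: r + 2k = 488.207 → ⌈·⌉ = 489
j=4: r + 3k = 682.2695 → ⌈·⌉ = 683
j=5: r + 4k = 876.332 → ⌈·⌉ = 877
j=6: r + 5k = 1070.3945 → ⌈·⌉ = 1071
j=7: r + 6k = 1264.457 → ⌈·⌉ = 1265
j=8: r + 7k = 1458.5195 → ⌈·⌉ = 1459
j=9: r + 8k = 1652.582 → ⌈·⌉ = 1653
j=10: r + 9k = 1846.6445 → ⌈·⌉ = 1847
j=11: r + 10k = 2040.707 → ⌈·⌉ = 2041
j=12: r + 11k = 2234.7695 → ⌈·⌉ = 2235
j=13: r + 12k = 2428.832 → ⌈·⌉ = 2429
j=14: r + 13k = 2622.8945 → ⌈·⌉ = 2623
j=15: r + 14k = 2816.957 → ⌈·⌉ = 2817
j=16: r + 15k = 3011.0195 → ⌈·⌉ = 3012

101, 295, 489, 683, 877, 1071, 1265, 1459, 1653, 1847, 2041, 2235, 2429, 2623, 2817, 3012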